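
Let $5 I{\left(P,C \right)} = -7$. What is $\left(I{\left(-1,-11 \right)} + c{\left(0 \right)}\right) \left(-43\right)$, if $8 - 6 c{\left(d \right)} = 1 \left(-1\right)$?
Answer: $- \frac{43}{10} \approx -4.3$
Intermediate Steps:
$I{\left(P,C \right)} = - \frac{7}{5}$ ($I{\left(P,C \right)} = \frac{1}{5} \left(-7\right) = - \frac{7}{5}$)
$c{\left(d \right)} = \frac{3}{2}$ ($c{\left(d \right)} = \frac{4}{3} - \frac{1 \left(-1\right)}{6} = \frac{4}{3} - - \frac{1}{6} = \frac{4}{3} + \frac{1}{6} = \frac{3}{2}$)
$\left(I{\left(-1,-11 \right)} + c{\left(0 \right)}\right) \left(-43\right) = \left(- \frac{7}{5} + \frac{3}{2}\right) \left(-43\right) = \frac{1}{10} \left(-43\right) = - \frac{43}{10}$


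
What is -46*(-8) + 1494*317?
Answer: 473966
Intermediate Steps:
-46*(-8) + 1494*317 = 368 + 473598 = 473966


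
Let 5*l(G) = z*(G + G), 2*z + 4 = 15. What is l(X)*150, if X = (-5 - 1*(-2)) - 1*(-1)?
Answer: -660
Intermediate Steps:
X = -2 (X = (-5 + 2) + 1 = -3 + 1 = -2)
z = 11/2 (z = -2 + (1/2)*15 = -2 + 15/2 = 11/2 ≈ 5.5000)
l(G) = 11*G/5 (l(G) = (11*(G + G)/2)/5 = (11*(2*G)/2)/5 = (11*G)/5 = 11*G/5)
l(X)*150 = ((11/5)*(-2))*150 = -22/5*150 = -660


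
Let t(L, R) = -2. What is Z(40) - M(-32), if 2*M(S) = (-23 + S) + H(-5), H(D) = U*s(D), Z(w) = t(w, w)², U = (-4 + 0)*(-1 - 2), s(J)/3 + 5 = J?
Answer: 423/2 ≈ 211.50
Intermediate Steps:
s(J) = -15 + 3*J
U = 12 (U = -4*(-3) = 12)
Z(w) = 4 (Z(w) = (-2)² = 4)
H(D) = -180 + 36*D (H(D) = 12*(-15 + 3*D) = -180 + 36*D)
M(S) = -383/2 + S/2 (M(S) = ((-23 + S) + (-180 + 36*(-5)))/2 = ((-23 + S) + (-180 - 180))/2 = ((-23 + S) - 360)/2 = (-383 + S)/2 = -383/2 + S/2)
Z(40) - M(-32) = 4 - (-383/2 + (½)*(-32)) = 4 - (-383/2 - 16) = 4 - 1*(-415/2) = 4 + 415/2 = 423/2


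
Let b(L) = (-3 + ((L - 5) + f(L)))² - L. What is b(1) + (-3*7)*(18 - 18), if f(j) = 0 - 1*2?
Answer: 80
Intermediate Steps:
f(j) = -2 (f(j) = 0 - 2 = -2)
b(L) = (-10 + L)² - L (b(L) = (-3 + ((L - 5) - 2))² - L = (-3 + ((-5 + L) - 2))² - L = (-3 + (-7 + L))² - L = (-10 + L)² - L)
b(1) + (-3*7)*(18 - 18) = ((-10 + 1)² - 1*1) + (-3*7)*(18 - 18) = ((-9)² - 1) - 21*0 = (81 - 1) + 0 = 80 + 0 = 80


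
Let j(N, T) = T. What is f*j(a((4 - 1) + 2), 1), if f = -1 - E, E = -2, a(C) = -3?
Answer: 1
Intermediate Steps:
f = 1 (f = -1 - 1*(-2) = -1 + 2 = 1)
f*j(a((4 - 1) + 2), 1) = 1*1 = 1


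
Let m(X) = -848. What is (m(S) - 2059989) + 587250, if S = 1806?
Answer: -1473587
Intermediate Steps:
(m(S) - 2059989) + 587250 = (-848 - 2059989) + 587250 = -2060837 + 587250 = -1473587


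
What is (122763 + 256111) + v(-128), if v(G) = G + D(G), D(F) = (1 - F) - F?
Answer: 379003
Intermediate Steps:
D(F) = 1 - 2*F
v(G) = 1 - G (v(G) = G + (1 - 2*G) = 1 - G)
(122763 + 256111) + v(-128) = (122763 + 256111) + (1 - 1*(-128)) = 378874 + (1 + 128) = 378874 + 129 = 379003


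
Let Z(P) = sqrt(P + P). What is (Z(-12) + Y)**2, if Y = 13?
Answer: 145 + 52*I*sqrt(6) ≈ 145.0 + 127.37*I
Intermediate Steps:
Z(P) = sqrt(2)*sqrt(P) (Z(P) = sqrt(2*P) = sqrt(2)*sqrt(P))
(Z(-12) + Y)**2 = (sqrt(2)*sqrt(-12) + 13)**2 = (sqrt(2)*(2*I*sqrt(3)) + 13)**2 = (2*I*sqrt(6) + 13)**2 = (13 + 2*I*sqrt(6))**2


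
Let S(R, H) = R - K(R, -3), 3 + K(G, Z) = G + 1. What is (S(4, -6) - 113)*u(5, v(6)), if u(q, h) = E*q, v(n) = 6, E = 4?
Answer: -2220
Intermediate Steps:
K(G, Z) = -2 + G (K(G, Z) = -3 + (G + 1) = -3 + (1 + G) = -2 + G)
S(R, H) = 2 (S(R, H) = R - (-2 + R) = R + (2 - R) = 2)
u(q, h) = 4*q
(S(4, -6) - 113)*u(5, v(6)) = (2 - 113)*(4*5) = -111*20 = -2220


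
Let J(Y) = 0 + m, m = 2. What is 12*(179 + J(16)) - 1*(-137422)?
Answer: 139594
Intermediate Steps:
J(Y) = 2 (J(Y) = 0 + 2 = 2)
12*(179 + J(16)) - 1*(-137422) = 12*(179 + 2) - 1*(-137422) = 12*181 + 137422 = 2172 + 137422 = 139594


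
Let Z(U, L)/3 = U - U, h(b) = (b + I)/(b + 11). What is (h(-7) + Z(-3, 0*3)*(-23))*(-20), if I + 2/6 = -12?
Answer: 290/3 ≈ 96.667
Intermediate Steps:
I = -37/3 (I = -1/3 - 12 = -37/3 ≈ -12.333)
h(b) = (-37/3 + b)/(11 + b) (h(b) = (b - 37/3)/(b + 11) = (-37/3 + b)/(11 + b))
Z(U, L) = 0 (Z(U, L) = 3*(U - U) = 3*0 = 0)
(h(-7) + Z(-3, 0*3)*(-23))*(-20) = ((-37/3 - 7)/(11 - 7) + 0*(-23))*(-20) = (-58/3/4 + 0)*(-20) = ((1/4)*(-58/3) + 0)*(-20) = (-29/6 + 0)*(-20) = -29/6*(-20) = 290/3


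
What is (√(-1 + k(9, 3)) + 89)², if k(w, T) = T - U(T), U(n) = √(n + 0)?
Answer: (89 + √(2 - √3))² ≈ 8013.4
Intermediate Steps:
U(n) = √n
k(w, T) = T - √T
(√(-1 + k(9, 3)) + 89)² = (√(-1 + (3 - √3)) + 89)² = (√(2 - √3) + 89)² = (89 + √(2 - √3))²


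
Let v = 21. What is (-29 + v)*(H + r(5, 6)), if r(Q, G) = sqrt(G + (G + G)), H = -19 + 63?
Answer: -352 - 24*sqrt(2) ≈ -385.94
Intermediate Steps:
H = 44
r(Q, G) = sqrt(3)*sqrt(G) (r(Q, G) = sqrt(G + 2*G) = sqrt(3*G) = sqrt(3)*sqrt(G))
(-29 + v)*(H + r(5, 6)) = (-29 + 21)*(44 + sqrt(3)*sqrt(6)) = -8*(44 + 3*sqrt(2)) = -352 - 24*sqrt(2)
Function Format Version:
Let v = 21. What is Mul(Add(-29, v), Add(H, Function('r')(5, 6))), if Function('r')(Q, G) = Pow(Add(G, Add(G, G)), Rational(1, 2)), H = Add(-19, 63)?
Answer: Add(-352, Mul(-24, Pow(2, Rational(1, 2)))) ≈ -385.94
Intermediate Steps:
H = 44
Function('r')(Q, G) = Mul(Pow(3, Rational(1, 2)), Pow(G, Rational(1, 2))) (Function('r')(Q, G) = Pow(Add(G, Mul(2, G)), Rational(1, 2)) = Pow(Mul(3, G), Rational(1, 2)) = Mul(Pow(3, Rational(1, 2)), Pow(G, Rational(1, 2))))
Mul(Add(-29, v), Add(H, Function('r')(5, 6))) = Mul(Add(-29, 21), Add(44, Mul(Pow(3, Rational(1, 2)), Pow(6, Rational(1, 2))))) = Mul(-8, Add(44, Mul(3, Pow(2, Rational(1, 2))))) = Add(-352, Mul(-24, Pow(2, Rational(1, 2))))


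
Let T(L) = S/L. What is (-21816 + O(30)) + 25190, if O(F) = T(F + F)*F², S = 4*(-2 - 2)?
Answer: 3134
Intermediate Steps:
S = -16 (S = 4*(-4) = -16)
T(L) = -16/L
O(F) = -8*F (O(F) = (-16/(F + F))*F² = (-16*1/(2*F))*F² = (-8/F)*F² = -8*F)
(-21816 + O(30)) + 25190 = (-21816 - 8*30) + 25190 = (-21816 - 240) + 25190 = -22056 + 25190 = 3134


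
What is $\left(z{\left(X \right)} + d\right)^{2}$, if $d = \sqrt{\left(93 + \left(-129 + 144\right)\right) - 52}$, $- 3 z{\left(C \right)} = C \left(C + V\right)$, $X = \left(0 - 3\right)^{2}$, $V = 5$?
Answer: $1820 - 168 \sqrt{14} \approx 1191.4$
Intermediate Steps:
$X = 9$ ($X = \left(-3\right)^{2} = 9$)
$z{\left(C \right)} = - \frac{C \left(5 + C\right)}{3}$ ($z{\left(C \right)} = - \frac{C \left(C + 5\right)}{3} = - \frac{C \left(5 + C\right)}{3}$)
$d = 2 \sqrt{14}$ ($d = \sqrt{\left(93 + 15\right) - 52} = \sqrt{108 - 52} = \sqrt{56} = 2 \sqrt{14} \approx 7.4833$)
$\left(z{\left(X \right)} + d\right)^{2} = \left(\left(- \frac{1}{3}\right) 9 \left(5 + 9\right) + 2 \sqrt{14}\right)^{2} = \left(\left(- \frac{1}{3}\right) 9 \cdot 14 + 2 \sqrt{14}\right)^{2} = \left(-42 + 2 \sqrt{14}\right)^{2}$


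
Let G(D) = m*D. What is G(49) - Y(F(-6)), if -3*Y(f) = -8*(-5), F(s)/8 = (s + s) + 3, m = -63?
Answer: -9221/3 ≈ -3073.7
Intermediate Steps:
F(s) = 24 + 16*s (F(s) = 8*((s + s) + 3) = 8*(2*s + 3) = 8*(3 + 2*s) = 24 + 16*s)
G(D) = -63*D
Y(f) = -40/3 (Y(f) = -(-8)*(-5)/3 = -1/3*40 = -40/3)
G(49) - Y(F(-6)) = -63*49 - 1*(-40/3) = -3087 + 40/3 = -9221/3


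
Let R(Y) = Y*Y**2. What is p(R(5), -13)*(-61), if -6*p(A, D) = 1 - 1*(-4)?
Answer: 305/6 ≈ 50.833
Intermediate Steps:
R(Y) = Y**3
p(A, D) = -5/6 (p(A, D) = -(1 - 1*(-4))/6 = -(1 + 4)/6 = -1/6*5 = -5/6)
p(R(5), -13)*(-61) = -5/6*(-61) = 305/6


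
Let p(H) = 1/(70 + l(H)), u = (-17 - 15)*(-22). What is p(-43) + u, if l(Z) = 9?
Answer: 55617/79 ≈ 704.01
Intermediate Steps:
u = 704 (u = -32*(-22) = 704)
p(H) = 1/79 (p(H) = 1/(70 + 9) = 1/79)
p(-43) + u = 1/79 + 704 = 55617/79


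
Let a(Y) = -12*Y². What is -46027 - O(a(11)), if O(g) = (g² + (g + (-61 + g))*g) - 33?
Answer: -6459478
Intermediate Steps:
O(g) = -33 + g² + g*(-61 + 2*g) (O(g) = (g² + (-61 + 2*g)*g) - 33 = (g² + g*(-61 + 2*g)) - 33 = -33 + g² + g*(-61 + 2*g))
-46027 - O(a(11)) = -46027 - (-33 - (-732)*11² + 3*(-12*11²)²) = -46027 - (-33 - (-732)*121 + 3*(-12*121)²) = -46027 - (-33 - 61*(-1452) + 3*(-1452)²) = -46027 - (-33 + 88572 + 3*2108304) = -46027 - (-33 + 88572 + 6324912) = -46027 - 1*6413451 = -46027 - 6413451 = -6459478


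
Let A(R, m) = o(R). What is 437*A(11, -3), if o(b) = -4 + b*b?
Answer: 51129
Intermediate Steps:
o(b) = -4 + b²
A(R, m) = -4 + R²
437*A(11, -3) = 437*(-4 + 11²) = 437*(-4 + 121) = 437*117 = 51129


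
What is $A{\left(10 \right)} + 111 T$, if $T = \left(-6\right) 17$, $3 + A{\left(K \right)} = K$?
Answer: $-11315$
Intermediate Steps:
$A{\left(K \right)} = -3 + K$
$T = -102$
$A{\left(10 \right)} + 111 T = \left(-3 + 10\right) + 111 \left(-102\right) = 7 - 11322 = -11315$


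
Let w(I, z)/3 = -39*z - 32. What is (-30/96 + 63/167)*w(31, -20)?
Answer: 97053/668 ≈ 145.29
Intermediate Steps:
w(I, z) = -96 - 117*z (w(I, z) = 3*(-39*z - 32) = 3*(-32 - 39*z) = -96 - 117*z)
(-30/96 + 63/167)*w(31, -20) = (-30/96 + 63/167)*(-96 - 117*(-20)) = (-30*1/96 + 63*(1/167))*(-96 + 2340) = (-5/16 + 63/167)*2244 = (173/2672)*2244 = 97053/668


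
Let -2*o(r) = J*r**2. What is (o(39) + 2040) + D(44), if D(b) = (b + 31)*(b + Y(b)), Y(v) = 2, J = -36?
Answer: 32868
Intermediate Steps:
D(b) = (2 + b)*(31 + b) (D(b) = (b + 31)*(b + 2) = (31 + b)*(2 + b) = (2 + b)*(31 + b))
o(r) = 18*r**2 (o(r) = -(-18)*r**2 = 18*r**2)
(o(39) + 2040) + D(44) = (18*39**2 + 2040) + (62 + 44**2 + 33*44) = (18*1521 + 2040) + (62 + 1936 + 1452) = (27378 + 2040) + 3450 = 29418 + 3450 = 32868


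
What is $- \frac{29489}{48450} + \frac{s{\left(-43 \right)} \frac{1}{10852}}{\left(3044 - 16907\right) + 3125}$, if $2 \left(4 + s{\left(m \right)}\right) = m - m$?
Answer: $- \frac{214769805104}{352863699825} \approx -0.60865$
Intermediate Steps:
$s{\left(m \right)} = -4$ ($s{\left(m \right)} = -4 + \frac{m - m}{2} = -4 + \frac{1}{2} \cdot 0 = -4 + 0 = -4$)
$- \frac{29489}{48450} + \frac{s{\left(-43 \right)} \frac{1}{10852}}{\left(3044 - 16907\right) + 3125} = - \frac{29489}{48450} + \frac{\left(-4\right) \frac{1}{10852}}{\left(3044 - 16907\right) + 3125} = \left(-29489\right) \frac{1}{48450} + \frac{\left(-4\right) \frac{1}{10852}}{-13863 + 3125} = - \frac{29489}{48450} - \frac{1}{2713 \left(-10738\right)} = - \frac{29489}{48450} - - \frac{1}{29132194} = - \frac{29489}{48450} + \frac{1}{29132194} = - \frac{214769805104}{352863699825}$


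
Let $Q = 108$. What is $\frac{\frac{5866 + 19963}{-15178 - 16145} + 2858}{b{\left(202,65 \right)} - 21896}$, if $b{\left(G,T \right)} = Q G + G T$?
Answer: $\frac{617209}{2819070} \approx 0.21894$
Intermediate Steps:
$b{\left(G,T \right)} = 108 G + G T$
$\frac{\frac{5866 + 19963}{-15178 - 16145} + 2858}{b{\left(202,65 \right)} - 21896} = \frac{\frac{5866 + 19963}{-15178 - 16145} + 2858}{202 \left(108 + 65\right) - 21896} = \frac{\frac{25829}{-31323} + 2858}{202 \cdot 173 - 21896} = \frac{25829 \left(- \frac{1}{31323}\right) + 2858}{34946 - 21896} = \frac{- \frac{25829}{31323} + 2858}{13050} = \frac{89495305}{31323} \cdot \frac{1}{13050} = \frac{617209}{2819070}$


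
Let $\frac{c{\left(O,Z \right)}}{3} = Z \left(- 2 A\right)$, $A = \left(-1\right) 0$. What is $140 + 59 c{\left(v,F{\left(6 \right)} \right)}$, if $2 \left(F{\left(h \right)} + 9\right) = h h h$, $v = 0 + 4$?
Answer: $140$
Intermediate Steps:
$A = 0$
$v = 4$
$F{\left(h \right)} = -9 + \frac{h^{3}}{2}$ ($F{\left(h \right)} = -9 + \frac{h h h}{2} = -9 + \frac{h^{2} h}{2} = -9 + \frac{h^{3}}{2}$)
$c{\left(O,Z \right)} = 0$ ($c{\left(O,Z \right)} = 3 Z \left(\left(-2\right) 0\right) = 3 Z 0 = 3 \cdot 0 = 0$)
$140 + 59 c{\left(v,F{\left(6 \right)} \right)} = 140 + 59 \cdot 0 = 140 + 0 = 140$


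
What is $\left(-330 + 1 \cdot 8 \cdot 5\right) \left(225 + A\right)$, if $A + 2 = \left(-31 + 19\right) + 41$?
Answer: $-73080$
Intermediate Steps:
$A = 27$ ($A = -2 + \left(\left(-31 + 19\right) + 41\right) = -2 + \left(-12 + 41\right) = -2 + 29 = 27$)
$\left(-330 + 1 \cdot 8 \cdot 5\right) \left(225 + A\right) = \left(-330 + 1 \cdot 8 \cdot 5\right) \left(225 + 27\right) = \left(-330 + 8 \cdot 5\right) 252 = \left(-330 + 40\right) 252 = \left(-290\right) 252 = -73080$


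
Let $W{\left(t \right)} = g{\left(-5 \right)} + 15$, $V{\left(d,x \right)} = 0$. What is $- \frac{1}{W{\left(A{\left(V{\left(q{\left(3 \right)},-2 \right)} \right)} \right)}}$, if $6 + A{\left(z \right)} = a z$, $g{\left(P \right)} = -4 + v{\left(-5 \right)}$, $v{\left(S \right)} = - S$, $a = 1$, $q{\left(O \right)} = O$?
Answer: $- \frac{1}{16} \approx -0.0625$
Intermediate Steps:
$g{\left(P \right)} = 1$ ($g{\left(P \right)} = -4 - -5 = -4 + 5 = 1$)
$A{\left(z \right)} = -6 + z$ ($A{\left(z \right)} = -6 + 1 z = -6 + z$)
$W{\left(t \right)} = 16$ ($W{\left(t \right)} = 1 + 15 = 16$)
$- \frac{1}{W{\left(A{\left(V{\left(q{\left(3 \right)},-2 \right)} \right)} \right)}} = - \frac{1}{16}$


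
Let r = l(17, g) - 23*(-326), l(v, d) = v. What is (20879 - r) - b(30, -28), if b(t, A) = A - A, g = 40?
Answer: 13364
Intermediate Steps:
b(t, A) = 0
r = 7515 (r = 17 - 23*(-326) = 17 + 7498 = 7515)
(20879 - r) - b(30, -28) = (20879 - 1*7515) - 1*0 = (20879 - 7515) + 0 = 13364 + 0 = 13364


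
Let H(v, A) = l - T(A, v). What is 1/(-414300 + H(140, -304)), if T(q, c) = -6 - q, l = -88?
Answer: -1/414686 ≈ -2.4115e-6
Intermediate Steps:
H(v, A) = -82 + A (H(v, A) = -88 - (-6 - A) = -88 + (6 + A) = -82 + A)
1/(-414300 + H(140, -304)) = 1/(-414300 + (-82 - 304)) = 1/(-414300 - 386) = 1/(-414686) = -1/414686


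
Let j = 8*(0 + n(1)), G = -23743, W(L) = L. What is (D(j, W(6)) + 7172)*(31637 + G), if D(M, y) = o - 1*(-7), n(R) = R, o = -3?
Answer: 56647344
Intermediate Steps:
j = 8 (j = 8*(0 + 1) = 8*1 = 8)
D(M, y) = 4 (D(M, y) = -3 - 1*(-7) = -3 + 7 = 4)
(D(j, W(6)) + 7172)*(31637 + G) = (4 + 7172)*(31637 - 23743) = 7176*7894 = 56647344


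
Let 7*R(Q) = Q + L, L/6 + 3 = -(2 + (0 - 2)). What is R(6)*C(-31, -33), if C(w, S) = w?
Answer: 372/7 ≈ 53.143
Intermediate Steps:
L = -18 (L = -18 + 6*(-(2 + (0 - 2))) = -18 + 6*(-(2 - 2)) = -18 + 6*(-1*0) = -18 + 6*0 = -18 + 0 = -18)
R(Q) = -18/7 + Q/7 (R(Q) = (Q - 18)/7 = (-18 + Q)/7 = -18/7 + Q/7)
R(6)*C(-31, -33) = (-18/7 + (1/7)*6)*(-31) = (-18/7 + 6/7)*(-31) = -12/7*(-31) = 372/7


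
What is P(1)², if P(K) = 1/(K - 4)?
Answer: ⅑ ≈ 0.11111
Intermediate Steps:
P(K) = 1/(-4 + K)
P(1)² = (1/(-4 + 1))² = (1/(-3))² = (-⅓)² = ⅑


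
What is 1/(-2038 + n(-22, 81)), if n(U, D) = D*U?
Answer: -1/3820 ≈ -0.00026178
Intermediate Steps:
1/(-2038 + n(-22, 81)) = 1/(-2038 + 81*(-22)) = 1/(-2038 - 1782) = 1/(-3820) = -1/3820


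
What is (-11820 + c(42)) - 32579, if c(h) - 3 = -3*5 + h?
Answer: -44369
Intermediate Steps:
c(h) = -12 + h (c(h) = 3 + (-3*5 + h) = 3 + (-15 + h) = -12 + h)
(-11820 + c(42)) - 32579 = (-11820 + (-12 + 42)) - 32579 = (-11820 + 30) - 32579 = -11790 - 32579 = -44369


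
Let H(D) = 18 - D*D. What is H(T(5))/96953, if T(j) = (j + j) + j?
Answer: -207/96953 ≈ -0.0021351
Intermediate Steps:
T(j) = 3*j (T(j) = 2*j + j = 3*j)
H(D) = 18 - D**2
H(T(5))/96953 = (18 - (3*5)**2)/96953 = (18 - 1*15**2)*(1/96953) = (18 - 1*225)*(1/96953) = (18 - 225)*(1/96953) = -207*1/96953 = -207/96953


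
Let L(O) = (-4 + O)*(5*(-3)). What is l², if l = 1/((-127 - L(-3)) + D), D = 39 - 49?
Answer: 1/58564 ≈ 1.7075e-5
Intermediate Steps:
D = -10
L(O) = 60 - 15*O (L(O) = (-4 + O)*(-15) = 60 - 15*O)
l = -1/242 (l = 1/((-127 - (60 - 15*(-3))) - 10) = 1/((-127 - (60 + 45)) - 10) = 1/((-127 - 1*105) - 10) = 1/((-127 - 105) - 10) = 1/(-232 - 10) = 1/(-242) = -1/242 ≈ -0.0041322)
l² = (-1/242)² = 1/58564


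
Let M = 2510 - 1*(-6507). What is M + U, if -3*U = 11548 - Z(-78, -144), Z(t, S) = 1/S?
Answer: 2232431/432 ≈ 5167.7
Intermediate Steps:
U = -1662913/432 (U = -(11548 - 1/(-144))/3 = -(11548 - 1*(-1/144))/3 = -(11548 + 1/144)/3 = -⅓*1662913/144 = -1662913/432 ≈ -3849.3)
M = 9017 (M = 2510 + 6507 = 9017)
M + U = 9017 - 1662913/432 = 2232431/432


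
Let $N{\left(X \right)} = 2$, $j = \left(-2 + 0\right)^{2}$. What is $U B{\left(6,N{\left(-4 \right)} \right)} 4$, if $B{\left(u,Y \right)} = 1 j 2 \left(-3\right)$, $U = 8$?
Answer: $-768$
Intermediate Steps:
$j = 4$ ($j = \left(-2\right)^{2} = 4$)
$B{\left(u,Y \right)} = -24$ ($B{\left(u,Y \right)} = 1 \cdot 4 \cdot 2 \left(-3\right) = 4 \left(-6\right) = -24$)
$U B{\left(6,N{\left(-4 \right)} \right)} 4 = 8 \left(-24\right) 4 = \left(-192\right) 4 = -768$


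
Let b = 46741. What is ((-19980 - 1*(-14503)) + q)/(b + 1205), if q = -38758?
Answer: -14745/15982 ≈ -0.92260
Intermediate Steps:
((-19980 - 1*(-14503)) + q)/(b + 1205) = ((-19980 - 1*(-14503)) - 38758)/(46741 + 1205) = ((-19980 + 14503) - 38758)/47946 = (-5477 - 38758)*(1/47946) = -44235*1/47946 = -14745/15982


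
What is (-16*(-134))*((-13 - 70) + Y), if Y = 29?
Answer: -115776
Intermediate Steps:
(-16*(-134))*((-13 - 70) + Y) = (-16*(-134))*((-13 - 70) + 29) = 2144*(-83 + 29) = 2144*(-54) = -115776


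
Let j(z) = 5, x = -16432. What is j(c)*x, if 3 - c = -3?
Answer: -82160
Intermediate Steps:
c = 6 (c = 3 - 1*(-3) = 3 + 3 = 6)
j(c)*x = 5*(-16432) = -82160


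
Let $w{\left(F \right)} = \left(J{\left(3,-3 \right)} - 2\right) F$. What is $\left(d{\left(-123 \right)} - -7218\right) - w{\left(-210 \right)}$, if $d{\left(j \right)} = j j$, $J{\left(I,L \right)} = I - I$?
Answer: $21927$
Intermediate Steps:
$J{\left(I,L \right)} = 0$
$d{\left(j \right)} = j^{2}$
$w{\left(F \right)} = - 2 F$ ($w{\left(F \right)} = \left(0 - 2\right) F = - 2 F$)
$\left(d{\left(-123 \right)} - -7218\right) - w{\left(-210 \right)} = \left(\left(-123\right)^{2} - -7218\right) - \left(-2\right) \left(-210\right) = \left(15129 + 7218\right) - 420 = 22347 - 420 = 21927$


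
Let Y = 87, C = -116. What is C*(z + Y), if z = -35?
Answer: -6032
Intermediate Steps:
C*(z + Y) = -116*(-35 + 87) = -116*52 = -6032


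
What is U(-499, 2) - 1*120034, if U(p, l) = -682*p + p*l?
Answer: 219286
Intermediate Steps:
U(p, l) = -682*p + l*p
U(-499, 2) - 1*120034 = -499*(-682 + 2) - 1*120034 = -499*(-680) - 120034 = 339320 - 120034 = 219286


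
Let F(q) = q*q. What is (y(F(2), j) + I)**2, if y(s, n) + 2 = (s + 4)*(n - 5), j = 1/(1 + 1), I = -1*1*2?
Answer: 1600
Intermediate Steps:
F(q) = q**2
I = -2 (I = -1*2 = -2)
j = 1/2 ≈ 0.50000
y(s, n) = -2 + (-5 + n)*(4 + s) (y(s, n) = -2 + (s + 4)*(n - 5) = -2 + (4 + s)*(-5 + n) = -2 + (-5 + n)*(4 + s))
(y(F(2), j) + I)**2 = ((-22 - 5*2**2 + 4*(1/2) + (1/2)*2**2) - 2)**2 = ((-22 - 5*4 + 2 + (1/2)*4) - 2)**2 = ((-22 - 20 + 2 + 2) - 2)**2 = (-38 - 2)**2 = (-40)**2 = 1600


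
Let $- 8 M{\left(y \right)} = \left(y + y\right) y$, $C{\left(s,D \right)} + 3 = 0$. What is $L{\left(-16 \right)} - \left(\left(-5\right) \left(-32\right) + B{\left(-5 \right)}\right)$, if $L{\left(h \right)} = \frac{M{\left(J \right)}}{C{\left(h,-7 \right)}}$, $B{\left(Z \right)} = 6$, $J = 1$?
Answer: $- \frac{1991}{12} \approx -165.92$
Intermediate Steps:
$C{\left(s,D \right)} = -3$ ($C{\left(s,D \right)} = -3 + 0 = -3$)
$M{\left(y \right)} = - \frac{y^{2}}{4}$ ($M{\left(y \right)} = - \frac{\left(y + y\right) y}{8} = - \frac{2 y y}{8} = - \frac{2 y^{2}}{8} = - \frac{y^{2}}{4}$)
$L{\left(h \right)} = \frac{1}{12}$ ($L{\left(h \right)} = \frac{\left(- \frac{1}{4}\right) 1^{2}}{-3} = \left(- \frac{1}{4}\right) 1 \left(- \frac{1}{3}\right) = \left(- \frac{1}{4}\right) \left(- \frac{1}{3}\right) = \frac{1}{12}$)
$L{\left(-16 \right)} - \left(\left(-5\right) \left(-32\right) + B{\left(-5 \right)}\right) = \frac{1}{12} - \left(\left(-5\right) \left(-32\right) + 6\right) = \frac{1}{12} - \left(160 + 6\right) = \frac{1}{12} - 166 = - \frac{1991}{12}$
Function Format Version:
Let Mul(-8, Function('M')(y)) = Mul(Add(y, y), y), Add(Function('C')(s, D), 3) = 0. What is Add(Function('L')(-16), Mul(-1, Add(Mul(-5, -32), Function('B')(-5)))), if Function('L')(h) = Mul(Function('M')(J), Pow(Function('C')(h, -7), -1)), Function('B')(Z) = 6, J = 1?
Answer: Rational(-1991, 12) ≈ -165.92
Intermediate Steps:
Function('C')(s, D) = -3 (Function('C')(s, D) = Add(-3, 0) = -3)
Function('M')(y) = Mul(Rational(-1, 4), Pow(y, 2)) (Function('M')(y) = Mul(Rational(-1, 8), Mul(Add(y, y), y)) = Mul(Rational(-1, 8), Mul(Mul(2, y), y)) = Mul(Rational(-1, 8), Mul(2, Pow(y, 2))) = Mul(Rational(-1, 4), Pow(y, 2)))
Function('L')(h) = Rational(1, 12) (Function('L')(h) = Mul(Mul(Rational(-1, 4), Pow(1, 2)), Pow(-3, -1)) = Mul(Mul(Rational(-1, 4), 1), Rational(-1, 3)) = Mul(Rational(-1, 4), Rational(-1, 3)) = Rational(1, 12))
Add(Function('L')(-16), Mul(-1, Add(Mul(-5, -32), Function('B')(-5)))) = Add(Rational(1, 12), Mul(-1, Add(Mul(-5, -32), 6))) = Add(Rational(1, 12), Mul(-1, Add(160, 6))) = Add(Rational(1, 12), Mul(-1, 166)) = Add(Rational(1, 12), -166) = Rational(-1991, 12)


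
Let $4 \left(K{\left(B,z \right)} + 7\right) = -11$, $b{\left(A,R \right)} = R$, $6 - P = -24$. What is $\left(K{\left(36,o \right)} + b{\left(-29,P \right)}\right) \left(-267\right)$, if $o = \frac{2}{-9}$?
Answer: $- \frac{21627}{4} \approx -5406.8$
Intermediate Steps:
$P = 30$ ($P = 6 - -24 = 6 + 24 = 30$)
$o = - \frac{2}{9}$ ($o = 2 \left(- \frac{1}{9}\right) = - \frac{2}{9} \approx -0.22222$)
$K{\left(B,z \right)} = - \frac{39}{4}$ ($K{\left(B,z \right)} = -7 + \frac{1}{4} \left(-11\right) = -7 - \frac{11}{4} = - \frac{39}{4}$)
$\left(K{\left(36,o \right)} + b{\left(-29,P \right)}\right) \left(-267\right) = \left(- \frac{39}{4} + 30\right) \left(-267\right) = \frac{81}{4} \left(-267\right) = - \frac{21627}{4}$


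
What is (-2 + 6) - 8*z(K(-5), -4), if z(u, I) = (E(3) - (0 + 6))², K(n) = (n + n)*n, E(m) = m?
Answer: -68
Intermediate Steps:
K(n) = 2*n² (K(n) = (2*n)*n = 2*n²)
z(u, I) = 9 (z(u, I) = (3 - (0 + 6))² = (3 - 1*6)² = (3 - 6)² = (-3)² = 9)
(-2 + 6) - 8*z(K(-5), -4) = (-2 + 6) - 8*9 = 4 - 72 = -68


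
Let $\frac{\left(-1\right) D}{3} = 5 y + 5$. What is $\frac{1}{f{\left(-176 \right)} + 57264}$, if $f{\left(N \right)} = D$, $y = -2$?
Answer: $\frac{1}{57279} \approx 1.7458 \cdot 10^{-5}$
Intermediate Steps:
$D = 15$ ($D = - 3 \left(5 \left(-2\right) + 5\right) = - 3 \left(-10 + 5\right) = \left(-3\right) \left(-5\right) = 15$)
$f{\left(N \right)} = 15$
$\frac{1}{f{\left(-176 \right)} + 57264} = \frac{1}{15 + 57264} = \frac{1}{57279}$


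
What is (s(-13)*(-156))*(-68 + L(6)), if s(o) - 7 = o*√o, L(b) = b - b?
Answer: 74256 - 137904*I*√13 ≈ 74256.0 - 4.9722e+5*I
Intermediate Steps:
L(b) = 0
s(o) = 7 + o^(3/2) (s(o) = 7 + o*√o = 7 + o^(3/2))
(s(-13)*(-156))*(-68 + L(6)) = ((7 + (-13)^(3/2))*(-156))*(-68 + 0) = ((7 - 13*I*√13)*(-156))*(-68) = (-1092 + 2028*I*√13)*(-68) = 74256 - 137904*I*√13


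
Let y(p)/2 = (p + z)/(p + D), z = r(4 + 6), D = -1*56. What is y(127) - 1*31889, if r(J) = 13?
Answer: -2263839/71 ≈ -31885.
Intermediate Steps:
D = -56
z = 13
y(p) = 2*(13 + p)/(-56 + p) (y(p) = 2*((p + 13)/(p - 56)) = 2*((13 + p)/(-56 + p)) = 2*(13 + p)/(-56 + p))
y(127) - 1*31889 = 2*(13 + 127)/(-56 + 127) - 1*31889 = 2*140/71 - 31889 = 2*(1/71)*140 - 31889 = 280/71 - 31889 = -2263839/71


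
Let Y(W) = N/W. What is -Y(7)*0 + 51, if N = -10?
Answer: 51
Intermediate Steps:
Y(W) = -10/W
-Y(7)*0 + 51 = -(-10)/7*0 + 51 = -1*(-10/7)*0 + 51 = (10/7)*0 + 51 = 0 + 51 = 51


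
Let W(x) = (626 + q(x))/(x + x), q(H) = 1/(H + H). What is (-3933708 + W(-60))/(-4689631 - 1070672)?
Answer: 56645470319/82948363200 ≈ 0.68290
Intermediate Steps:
q(H) = 1/(2*H)
W(x) = (626 + 1/(2*x))/(2*x) (W(x) = (626 + 1/(2*x))/(x + x) = (626 + 1/(2*x))/((2*x)) = (626 + 1/(2*x))*(1/(2*x)) = (626 + 1/(2*x))/(2*x))
(-3933708 + W(-60))/(-4689631 - 1070672) = (-3933708 + (¼)*(1 + 1252*(-60))/(-60)²)/(-4689631 - 1070672) = (-3933708 + (¼)*(1/3600)*(1 - 75120))/(-5760303) = (-3933708 + (¼)*(1/3600)*(-75119))*(-1/5760303) = (-3933708 - 75119/14400)*(-1/5760303) = -56645470319/14400*(-1/5760303) = 56645470319/82948363200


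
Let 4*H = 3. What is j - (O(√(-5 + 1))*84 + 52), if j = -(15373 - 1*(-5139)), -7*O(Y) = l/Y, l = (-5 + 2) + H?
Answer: -20564 + 27*I/2 ≈ -20564.0 + 13.5*I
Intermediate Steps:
H = ¾ (H = (¼)*3 = ¾ ≈ 0.75000)
l = -9/4 (l = (-5 + 2) + ¾ = -3 + ¾ = -9/4 ≈ -2.2500)
O(Y) = 9/(28*Y) (O(Y) = -(-9)/(28*Y) = 9/(28*Y))
j = -20512 (j = -(15373 + 5139) = -1*20512 = -20512)
j - (O(√(-5 + 1))*84 + 52) = -20512 - ((9/(28*(√(-5 + 1))))*84 + 52) = -20512 - ((9/(28*(√(-4))))*84 + 52) = -20512 - ((9/(28*((2*I))))*84 + 52) = -20512 - ((9*(-I/2)/28)*84 + 52) = -20512 - (-9*I/56*84 + 52) = -20512 - (-27*I/2 + 52) = -20512 - (52 - 27*I/2) = -20512 + (-52 + 27*I/2) = -20564 + 27*I/2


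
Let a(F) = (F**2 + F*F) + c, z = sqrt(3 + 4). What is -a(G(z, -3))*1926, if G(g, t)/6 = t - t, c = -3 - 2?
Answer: 9630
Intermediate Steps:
z = sqrt(7) ≈ 2.6458
c = -5
G(g, t) = 0 (G(g, t) = 6*(t - t) = 6*0 = 0)
a(F) = -5 + 2*F**2 (a(F) = (F**2 + F*F) - 5 = (F**2 + F**2) - 5 = 2*F**2 - 5 = -5 + 2*F**2)
-a(G(z, -3))*1926 = -(-5 + 2*0**2)*1926 = -(-5 + 2*0)*1926 = -(-5 + 0)*1926 = -(-5)*1926 = -1*(-9630) = 9630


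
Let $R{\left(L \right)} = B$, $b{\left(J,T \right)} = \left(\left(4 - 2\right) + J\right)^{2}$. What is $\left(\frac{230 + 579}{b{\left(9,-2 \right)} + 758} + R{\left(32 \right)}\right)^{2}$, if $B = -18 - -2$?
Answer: $\frac{175695025}{772641} \approx 227.4$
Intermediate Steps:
$B = -16$ ($B = -18 + 2 = -16$)
$b{\left(J,T \right)} = \left(2 + J\right)^{2}$ ($b{\left(J,T \right)} = \left(\left(4 - 2\right) + J\right)^{2} = \left(2 + J\right)^{2}$)
$R{\left(L \right)} = -16$
$\left(\frac{230 + 579}{b{\left(9,-2 \right)} + 758} + R{\left(32 \right)}\right)^{2} = \left(\frac{230 + 579}{\left(2 + 9\right)^{2} + 758} - 16\right)^{2} = \left(\frac{809}{11^{2} + 758} - 16\right)^{2} = \left(\frac{809}{121 + 758} - 16\right)^{2} = \left(\frac{809}{879} - 16\right)^{2} = \left(- \frac{13255}{879}\right)^{2} = \frac{175695025}{772641}$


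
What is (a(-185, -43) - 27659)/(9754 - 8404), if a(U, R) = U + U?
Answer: -9343/450 ≈ -20.762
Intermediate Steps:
a(U, R) = 2*U
(a(-185, -43) - 27659)/(9754 - 8404) = (2*(-185) - 27659)/(9754 - 8404) = (-370 - 27659)/1350 = -28029*1/1350 = -9343/450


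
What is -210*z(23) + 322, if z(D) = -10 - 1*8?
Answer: 4102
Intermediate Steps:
z(D) = -18 (z(D) = -10 - 8 = -18)
-210*z(23) + 322 = -210*(-18) + 322 = 3780 + 322 = 4102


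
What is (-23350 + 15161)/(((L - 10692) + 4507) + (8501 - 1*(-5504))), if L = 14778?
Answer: -8189/22598 ≈ -0.36238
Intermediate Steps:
(-23350 + 15161)/(((L - 10692) + 4507) + (8501 - 1*(-5504))) = (-23350 + 15161)/(((14778 - 10692) + 4507) + (8501 - 1*(-5504))) = -8189/((4086 + 4507) + (8501 + 5504)) = -8189/(8593 + 14005) = -8189/22598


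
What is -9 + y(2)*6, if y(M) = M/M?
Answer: -3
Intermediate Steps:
y(M) = 1
-9 + y(2)*6 = -9 + 1*6 = -9 + 6 = -3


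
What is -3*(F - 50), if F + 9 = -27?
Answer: 258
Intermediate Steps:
F = -36 (F = -9 - 27 = -36)
-3*(F - 50) = -3*(-36 - 50) = -3*(-86) = 258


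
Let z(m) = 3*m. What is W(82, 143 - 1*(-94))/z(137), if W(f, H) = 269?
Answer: 269/411 ≈ 0.65450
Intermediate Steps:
W(82, 143 - 1*(-94))/z(137) = 269/((3*137)) = 269/411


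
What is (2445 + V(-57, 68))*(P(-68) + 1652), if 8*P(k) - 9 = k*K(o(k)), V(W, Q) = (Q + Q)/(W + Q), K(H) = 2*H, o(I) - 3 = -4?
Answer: 361161191/88 ≈ 4.1041e+6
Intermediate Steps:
o(I) = -1 (o(I) = 3 - 4 = -1)
V(W, Q) = 2*Q/(Q + W) (V(W, Q) = (2*Q)/(Q + W) = 2*Q/(Q + W))
P(k) = 9/8 - k/4 (P(k) = 9/8 + (k*(2*(-1)))/8 = 9/8 + (k*(-2))/8 = 9/8 + (-2*k)/8 = 9/8 - k/4)
(2445 + V(-57, 68))*(P(-68) + 1652) = (2445 + 2*68/(68 - 57))*((9/8 - 1/4*(-68)) + 1652) = (2445 + 2*68/11)*((9/8 + 17) + 1652) = (2445 + 2*68*(1/11))*(145/8 + 1652) = (2445 + 136/11)*(13361/8) = (27031/11)*(13361/8) = 361161191/88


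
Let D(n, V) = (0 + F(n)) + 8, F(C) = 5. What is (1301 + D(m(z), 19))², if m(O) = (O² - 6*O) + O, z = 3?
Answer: 1726596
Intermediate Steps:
m(O) = O² - 5*O
D(n, V) = 13 (D(n, V) = (0 + 5) + 8 = 5 + 8 = 13)
(1301 + D(m(z), 19))² = (1301 + 13)² = 1314² = 1726596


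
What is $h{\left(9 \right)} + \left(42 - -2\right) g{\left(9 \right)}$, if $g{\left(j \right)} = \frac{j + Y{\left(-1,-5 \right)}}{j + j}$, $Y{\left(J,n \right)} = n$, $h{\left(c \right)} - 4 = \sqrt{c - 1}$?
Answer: $\frac{124}{9} + 2 \sqrt{2} \approx 16.606$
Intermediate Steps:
$h{\left(c \right)} = 4 + \sqrt{-1 + c}$ ($h{\left(c \right)} = 4 + \sqrt{c - 1} = 4 + \sqrt{-1 + c}$)
$g{\left(j \right)} = \frac{-5 + j}{2 j}$ ($g{\left(j \right)} = \frac{j - 5}{j + j} = \frac{-5 + j}{2 j}$)
$h{\left(9 \right)} + \left(42 - -2\right) g{\left(9 \right)} = \left(4 + \sqrt{-1 + 9}\right) + \left(42 - -2\right) \frac{-5 + 9}{2 \cdot 9} = \left(4 + \sqrt{8}\right) + \left(42 + 2\right) \frac{1}{2} \cdot \frac{1}{9} \cdot 4 = \left(4 + 2 \sqrt{2}\right) + 44 \cdot \frac{2}{9} = \left(4 + 2 \sqrt{2}\right) + \frac{88}{9} = \frac{124}{9} + 2 \sqrt{2}$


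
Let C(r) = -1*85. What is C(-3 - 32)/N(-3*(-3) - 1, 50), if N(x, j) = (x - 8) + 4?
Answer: -85/4 ≈ -21.250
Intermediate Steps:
N(x, j) = -4 + x (N(x, j) = (-8 + x) + 4 = -4 + x)
C(r) = -85
C(-3 - 32)/N(-3*(-3) - 1, 50) = -85/(-4 + (-3*(-3) - 1)) = -85/(-4 + (9 - 1)) = -85/(-4 + 8) = -85/4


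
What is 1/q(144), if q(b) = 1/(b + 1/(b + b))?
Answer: 41473/288 ≈ 144.00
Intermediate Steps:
q(b) = 1/(b + 1/(2*b))
1/q(144) = 1/(2*144/(1 + 2*144**2)) = 1/(2*144/(1 + 2*20736)) = 1/(2*144/(1 + 41472)) = 1/(2*144/41473) = 1/(2*144*(1/41473)) = 1/(288/41473) = 41473/288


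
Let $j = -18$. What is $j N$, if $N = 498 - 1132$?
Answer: $11412$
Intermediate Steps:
$N = -634$
$j N = \left(-18\right) \left(-634\right) = 11412$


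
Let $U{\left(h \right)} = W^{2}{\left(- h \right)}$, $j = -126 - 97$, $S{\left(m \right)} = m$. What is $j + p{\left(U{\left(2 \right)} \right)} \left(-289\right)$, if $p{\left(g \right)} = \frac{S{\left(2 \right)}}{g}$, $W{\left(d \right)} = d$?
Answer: $- \frac{735}{2} \approx -367.5$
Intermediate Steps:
$j = -223$ ($j = -126 - 97 = -223$)
$U{\left(h \right)} = h^{2}$ ($U{\left(h \right)} = \left(- h\right)^{2} = h^{2}$)
$p{\left(g \right)} = \frac{2}{g}$
$j + p{\left(U{\left(2 \right)} \right)} \left(-289\right) = -223 + \frac{2}{2^{2}} \left(-289\right) = -223 + \frac{2}{4} \left(-289\right) = -223 + 2 \cdot \frac{1}{4} \left(-289\right) = -223 + \frac{1}{2} \left(-289\right) = -223 - \frac{289}{2} = - \frac{735}{2}$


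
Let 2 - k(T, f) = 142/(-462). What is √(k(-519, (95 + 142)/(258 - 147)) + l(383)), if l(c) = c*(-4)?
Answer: I*√81625929/231 ≈ 39.111*I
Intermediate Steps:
l(c) = -4*c
k(T, f) = 533/231 (k(T, f) = 2 - 142/(-462) = 2 - 142*(-1)/462 = 2 - 1*(-71/231) = 2 + 71/231 = 533/231)
√(k(-519, (95 + 142)/(258 - 147)) + l(383)) = √(533/231 - 4*383) = √(533/231 - 1532) = √(-353359/231) = I*√81625929/231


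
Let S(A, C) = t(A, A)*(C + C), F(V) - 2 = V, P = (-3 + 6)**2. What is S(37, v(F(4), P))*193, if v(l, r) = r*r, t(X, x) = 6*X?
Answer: 6941052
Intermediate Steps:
P = 9 (P = 3**2 = 9)
F(V) = 2 + V
v(l, r) = r**2
S(A, C) = 12*A*C (S(A, C) = (6*A)*(C + C) = (6*A)*(2*C) = 12*A*C)
S(37, v(F(4), P))*193 = (12*37*9**2)*193 = (12*37*81)*193 = 35964*193 = 6941052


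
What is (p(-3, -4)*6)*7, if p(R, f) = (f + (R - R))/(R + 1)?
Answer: 84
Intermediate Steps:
p(R, f) = f/(1 + R) (p(R, f) = (f + 0)/(1 + R) = f/(1 + R))
(p(-3, -4)*6)*7 = (-4/(1 - 3)*6)*7 = (-4/(-2)*6)*7 = (-4*(-½)*6)*7 = (2*6)*7 = 12*7 = 84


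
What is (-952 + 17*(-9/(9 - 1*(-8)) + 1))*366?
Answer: -345504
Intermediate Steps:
(-952 + 17*(-9/(9 - 1*(-8)) + 1))*366 = (-952 + 17*(-9/(9 + 8) + 1))*366 = (-952 + 17*(-9/17 + 1))*366 = (-952 + 17*(8/17))*366 = (-952 + 8)*366 = -944*366 = -345504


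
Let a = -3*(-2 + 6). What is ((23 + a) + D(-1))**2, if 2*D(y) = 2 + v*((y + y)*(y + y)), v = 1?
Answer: 196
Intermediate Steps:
D(y) = 1 + 2*y**2 (D(y) = (2 + 1*((y + y)*(y + y)))/2 = (2 + 1*((2*y)*(2*y)))/2 = (2 + 1*(4*y**2))/2 = (2 + 4*y**2)/2 = 1 + 2*y**2)
a = -12 (a = -3*4 = -12)
((23 + a) + D(-1))**2 = ((23 - 12) + (1 + 2*(-1)**2))**2 = (11 + (1 + 2*1))**2 = (11 + (1 + 2))**2 = (11 + 3)**2 = 14**2 = 196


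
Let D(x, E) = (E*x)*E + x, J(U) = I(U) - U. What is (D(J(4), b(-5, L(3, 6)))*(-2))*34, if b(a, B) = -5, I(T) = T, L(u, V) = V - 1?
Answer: 0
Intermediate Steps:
L(u, V) = -1 + V
J(U) = 0 (J(U) = U - U = 0)
D(x, E) = x + x*E² (D(x, E) = x*E² + x = x + x*E²)
(D(J(4), b(-5, L(3, 6)))*(-2))*34 = ((0*(1 + (-5)²))*(-2))*34 = ((0*(1 + 25))*(-2))*34 = ((0*26)*(-2))*34 = (0*(-2))*34 = 0*34 = 0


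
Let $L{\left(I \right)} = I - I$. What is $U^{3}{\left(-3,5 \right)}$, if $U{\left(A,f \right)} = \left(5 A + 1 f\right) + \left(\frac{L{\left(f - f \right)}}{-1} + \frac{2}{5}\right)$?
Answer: $- \frac{110592}{125} \approx -884.74$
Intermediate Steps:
$L{\left(I \right)} = 0$
$U{\left(A,f \right)} = \frac{2}{5} + f + 5 A$ ($U{\left(A,f \right)} = \left(5 A + 1 f\right) + \left(\frac{0}{-1} + \frac{2}{5}\right) = \left(5 A + f\right) + \left(0 \left(-1\right) + 2 \cdot \frac{1}{5}\right) = \left(f + 5 A\right) + \left(0 + \frac{2}{5}\right) = \left(f + 5 A\right) + \frac{2}{5} = \frac{2}{5} + f + 5 A$)
$U^{3}{\left(-3,5 \right)} = \left(\frac{2}{5} + 5 + 5 \left(-3\right)\right)^{3} = \left(\frac{2}{5} + 5 - 15\right)^{3} = \left(- \frac{48}{5}\right)^{3} = - \frac{110592}{125}$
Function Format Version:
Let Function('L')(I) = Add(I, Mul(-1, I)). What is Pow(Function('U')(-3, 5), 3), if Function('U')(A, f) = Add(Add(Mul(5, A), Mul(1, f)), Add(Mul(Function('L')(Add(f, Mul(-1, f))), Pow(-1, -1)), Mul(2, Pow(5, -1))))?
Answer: Rational(-110592, 125) ≈ -884.74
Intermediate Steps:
Function('L')(I) = 0
Function('U')(A, f) = Add(Rational(2, 5), f, Mul(5, A)) (Function('U')(A, f) = Add(Add(Mul(5, A), Mul(1, f)), Add(Mul(0, Pow(-1, -1)), Mul(2, Pow(5, -1)))) = Add(Add(Mul(5, A), f), Add(Mul(0, -1), Mul(2, Rational(1, 5)))) = Add(Add(f, Mul(5, A)), Add(0, Rational(2, 5))) = Add(Add(f, Mul(5, A)), Rational(2, 5)) = Add(Rational(2, 5), f, Mul(5, A)))
Pow(Function('U')(-3, 5), 3) = Pow(Add(Rational(2, 5), 5, Mul(5, -3)), 3) = Pow(Add(Rational(2, 5), 5, -15), 3) = Pow(Rational(-48, 5), 3) = Rational(-110592, 125)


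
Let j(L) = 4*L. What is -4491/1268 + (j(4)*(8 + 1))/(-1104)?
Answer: -107097/29164 ≈ -3.6722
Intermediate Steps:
-4491/1268 + (j(4)*(8 + 1))/(-1104) = -4491/1268 + ((4*4)*(8 + 1))/(-1104) = -4491*1/1268 + (16*9)*(-1/1104) = -4491/1268 + 144*(-1/1104) = -4491/1268 - 3/23 = -107097/29164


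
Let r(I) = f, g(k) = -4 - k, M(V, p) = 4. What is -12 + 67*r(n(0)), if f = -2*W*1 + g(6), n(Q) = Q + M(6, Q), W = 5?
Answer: -1352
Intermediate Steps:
n(Q) = 4 + Q (n(Q) = Q + 4 = 4 + Q)
f = -20 (f = -2*5*1 + (-4 - 1*6) = -10*1 + (-4 - 6) = -10 - 10 = -20)
r(I) = -20
-12 + 67*r(n(0)) = -12 + 67*(-20) = -12 - 1340 = -1352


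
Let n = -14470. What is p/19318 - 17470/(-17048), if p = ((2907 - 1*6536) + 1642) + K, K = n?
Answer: 14231631/82333316 ≈ 0.17285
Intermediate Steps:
K = -14470
p = -16457 (p = ((2907 - 1*6536) + 1642) - 14470 = ((2907 - 6536) + 1642) - 14470 = (-3629 + 1642) - 14470 = -1987 - 14470 = -16457)
p/19318 - 17470/(-17048) = -16457/19318 - 17470/(-17048) = -16457*1/19318 - 17470*(-1/17048) = -16457/19318 + 8735/8524 = 14231631/82333316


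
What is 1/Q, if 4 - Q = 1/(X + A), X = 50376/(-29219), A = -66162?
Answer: 1933237854/7732980635 ≈ 0.25000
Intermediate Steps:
X = -50376/29219 (X = 50376*(-1/29219) = -50376/29219 ≈ -1.7241)
Q = 7732980635/1933237854 (Q = 4 - 1/(-50376/29219 - 66162) = 4 - 1/(-1933237854/29219) = 4 - 1*(-29219/1933237854) = 4 + 29219/1933237854 = 7732980635/1933237854 ≈ 4.0000)
1/Q = 1/(7732980635/1933237854) = 1933237854/7732980635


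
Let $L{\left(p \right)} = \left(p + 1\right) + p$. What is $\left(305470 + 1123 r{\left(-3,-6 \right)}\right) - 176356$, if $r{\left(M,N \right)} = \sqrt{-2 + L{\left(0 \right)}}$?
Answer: $129114 + 1123 i \approx 1.2911 \cdot 10^{5} + 1123.0 i$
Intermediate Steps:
$L{\left(p \right)} = 1 + 2 p$ ($L{\left(p \right)} = \left(1 + p\right) + p = 1 + 2 p$)
$r{\left(M,N \right)} = i$ ($r{\left(M,N \right)} = \sqrt{-2 + \left(1 + 2 \cdot 0\right)} = \sqrt{-2 + \left(1 + 0\right)} = \sqrt{-2 + 1} = \sqrt{-1} = i$)
$\left(305470 + 1123 r{\left(-3,-6 \right)}\right) - 176356 = \left(305470 + 1123 i\right) - 176356 = 129114 + 1123 i$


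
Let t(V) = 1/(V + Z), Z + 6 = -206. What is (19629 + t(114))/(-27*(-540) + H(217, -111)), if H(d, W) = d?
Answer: 1923641/1450106 ≈ 1.3266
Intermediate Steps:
Z = -212 (Z = -6 - 206 = -212)
t(V) = 1/(-212 + V) (t(V) = 1/(V - 212) = 1/(-212 + V))
(19629 + t(114))/(-27*(-540) + H(217, -111)) = (19629 + 1/(-212 + 114))/(-27*(-540) + 217) = (19629 + 1/(-98))/(14580 + 217) = (19629 - 1/98)/14797 = (1923641/98)*(1/14797) = 1923641/1450106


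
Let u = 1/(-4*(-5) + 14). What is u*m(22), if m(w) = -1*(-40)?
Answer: 20/17 ≈ 1.1765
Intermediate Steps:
m(w) = 40
u = 1/34 (u = 1/(20 + 14) = 1/34 ≈ 0.029412)
u*m(22) = (1/34)*40 = 20/17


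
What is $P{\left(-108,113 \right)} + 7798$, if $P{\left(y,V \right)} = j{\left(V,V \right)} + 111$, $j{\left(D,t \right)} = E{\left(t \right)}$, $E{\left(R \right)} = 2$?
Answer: $7911$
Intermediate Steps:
$j{\left(D,t \right)} = 2$
$P{\left(y,V \right)} = 113$ ($P{\left(y,V \right)} = 2 + 111 = 113$)
$P{\left(-108,113 \right)} + 7798 = 113 + 7798 = 7911$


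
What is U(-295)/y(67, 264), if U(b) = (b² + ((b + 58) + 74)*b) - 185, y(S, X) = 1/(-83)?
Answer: -11198775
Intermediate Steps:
y(S, X) = -1/83
U(b) = -185 + b² + b*(132 + b) (U(b) = (b² + ((58 + b) + 74)*b) - 185 = (b² + (132 + b)*b) - 185 = (b² + b*(132 + b)) - 185 = -185 + b² + b*(132 + b))
U(-295)/y(67, 264) = (-185 + 2*(-295)² + 132*(-295))/(-1/83) = (-185 + 2*87025 - 38940)*(-83) = (-185 + 174050 - 38940)*(-83) = 134925*(-83) = -11198775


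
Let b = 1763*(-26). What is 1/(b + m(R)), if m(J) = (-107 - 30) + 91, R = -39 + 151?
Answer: -1/45884 ≈ -2.1794e-5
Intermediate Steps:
b = -45838
R = 112
m(J) = -46 (m(J) = -137 + 91 = -46)
1/(b + m(R)) = 1/(-45838 - 46) = 1/(-45884) = -1/45884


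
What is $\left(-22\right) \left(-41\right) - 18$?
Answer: $884$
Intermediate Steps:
$\left(-22\right) \left(-41\right) - 18 = 902 - 18 = 884$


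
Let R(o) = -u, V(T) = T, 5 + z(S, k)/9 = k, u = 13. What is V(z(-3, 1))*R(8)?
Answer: 468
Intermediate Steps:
z(S, k) = -45 + 9*k
R(o) = -13 (R(o) = -1*13 = -13)
V(z(-3, 1))*R(8) = (-45 + 9*1)*(-13) = (-45 + 9)*(-13) = -36*(-13) = 468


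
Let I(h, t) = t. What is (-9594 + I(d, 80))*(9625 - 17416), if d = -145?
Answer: 74123574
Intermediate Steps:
(-9594 + I(d, 80))*(9625 - 17416) = (-9594 + 80)*(9625 - 17416) = -9514*(-7791) = 74123574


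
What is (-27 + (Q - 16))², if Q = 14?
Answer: 841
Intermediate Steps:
(-27 + (Q - 16))² = (-27 + (14 - 16))² = (-27 - 2)² = (-29)² = 841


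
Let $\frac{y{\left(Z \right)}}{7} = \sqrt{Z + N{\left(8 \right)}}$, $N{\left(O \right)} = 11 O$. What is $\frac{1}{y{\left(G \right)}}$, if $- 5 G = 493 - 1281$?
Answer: $\frac{\sqrt{1535}}{4298} \approx 0.0091157$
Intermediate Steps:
$G = \frac{788}{5}$ ($G = - \frac{493 - 1281}{5} = \left(- \frac{1}{5}\right) \left(-788\right) = \frac{788}{5} \approx 157.6$)
$y{\left(Z \right)} = 7 \sqrt{88 + Z}$ ($y{\left(Z \right)} = 7 \sqrt{Z + 11 \cdot 8} = 7 \sqrt{Z + 88} = 7 \sqrt{88 + Z}$)
$\frac{1}{y{\left(G \right)}} = \frac{1}{7 \sqrt{88 + \frac{788}{5}}} = \frac{1}{7 \sqrt{\frac{1228}{5}}} = \frac{1}{7 \frac{2 \sqrt{1535}}{5}} = \frac{1}{\frac{14}{5} \sqrt{1535}} = \frac{\sqrt{1535}}{4298}$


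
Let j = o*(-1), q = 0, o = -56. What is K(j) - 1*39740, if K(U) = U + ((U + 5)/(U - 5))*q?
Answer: -39684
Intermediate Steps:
j = 56 (j = -56*(-1) = 56)
K(U) = U (K(U) = U + ((U + 5)/(U - 5))*0 = U + ((5 + U)/(-5 + U))*0 = U + 0 = U)
K(j) - 1*39740 = 56 - 1*39740 = 56 - 39740 = -39684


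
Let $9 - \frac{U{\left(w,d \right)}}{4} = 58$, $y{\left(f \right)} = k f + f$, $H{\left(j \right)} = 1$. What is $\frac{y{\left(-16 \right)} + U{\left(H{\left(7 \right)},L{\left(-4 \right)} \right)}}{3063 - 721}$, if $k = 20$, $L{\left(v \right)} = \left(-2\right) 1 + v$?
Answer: $- \frac{266}{1171} \approx -0.22716$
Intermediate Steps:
$L{\left(v \right)} = -2 + v$
$y{\left(f \right)} = 21 f$ ($y{\left(f \right)} = 20 f + f = 21 f$)
$U{\left(w,d \right)} = -196$ ($U{\left(w,d \right)} = 36 - 232 = -196$)
$\frac{y{\left(-16 \right)} + U{\left(H{\left(7 \right)},L{\left(-4 \right)} \right)}}{3063 - 721} = \frac{21 \left(-16\right) - 196}{3063 - 721} = \frac{-336 - 196}{2342} = \left(-532\right) \frac{1}{2342} = - \frac{266}{1171}$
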